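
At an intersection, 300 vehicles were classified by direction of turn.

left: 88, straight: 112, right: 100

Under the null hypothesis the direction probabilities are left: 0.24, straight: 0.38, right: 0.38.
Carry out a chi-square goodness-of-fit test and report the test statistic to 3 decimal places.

Expected counts E_i = n·p_i: 300×0.24 = 72, 300×0.38 = 114, 300×0.38 = 114.
χ² = (88−72)²/72 + (112−114)²/114 + (100−114)²/114
   = 3.5556 + 0.0351 + 1.7193
Sum = 5.310

5.310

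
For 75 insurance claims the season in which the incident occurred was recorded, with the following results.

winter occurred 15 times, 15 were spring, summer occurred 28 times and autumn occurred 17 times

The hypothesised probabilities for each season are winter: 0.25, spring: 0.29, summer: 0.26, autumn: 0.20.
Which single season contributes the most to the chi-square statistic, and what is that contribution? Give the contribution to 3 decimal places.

Expected counts E_i = n·p_i: 75×0.25 = 18.75, 75×0.29 = 21.75, 75×0.26 = 19.5, 75×0.20 = 15.
winter: (15 − 18.75)²/18.75 = 14.0625/18.75 = 0.7500
spring: (15 − 21.75)²/21.75 = 45.5625/21.75 = 2.0948
summer: (28 − 19.5)²/19.5 = 72.25/19.5 = 3.7051
autumn: (17 − 15)²/15 = 4/15 = 0.2667
The largest term is for summer: 3.705.

summer, 3.705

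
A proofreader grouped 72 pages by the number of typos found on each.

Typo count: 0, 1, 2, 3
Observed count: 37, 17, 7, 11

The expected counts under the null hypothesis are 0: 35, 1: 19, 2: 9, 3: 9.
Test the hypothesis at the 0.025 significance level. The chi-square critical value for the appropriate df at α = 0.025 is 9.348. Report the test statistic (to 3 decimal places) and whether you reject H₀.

χ² = (37−35)²/35 + (17−19)²/19 + (7−9)²/9 + (11−9)²/9
   = 0.1143 + 0.2105 + 0.4444 + 0.4444
Sum = 1.214
df = 3. Since 1.214 < 9.348, we do not reject H₀.

1.214; do not reject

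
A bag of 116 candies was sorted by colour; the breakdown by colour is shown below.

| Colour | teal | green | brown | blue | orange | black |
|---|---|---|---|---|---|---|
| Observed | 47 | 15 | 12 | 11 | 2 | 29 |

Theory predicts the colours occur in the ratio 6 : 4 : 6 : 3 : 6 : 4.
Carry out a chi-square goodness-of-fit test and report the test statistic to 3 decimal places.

Ratio total = 29. Expected counts: 116×6/29 = 24, 116×4/29 = 16, 116×6/29 = 24, 116×3/29 = 12, 116×6/29 = 24, 116×4/29 = 16.
χ² = (47−24)²/24 + (15−16)²/16 + (12−24)²/24 + (11−12)²/12 + (2−24)²/24 + (29−16)²/16
   = 22.0417 + 0.0625 + 6.0000 + 0.0833 + 20.1667 + 10.5625
Sum = 58.917

58.917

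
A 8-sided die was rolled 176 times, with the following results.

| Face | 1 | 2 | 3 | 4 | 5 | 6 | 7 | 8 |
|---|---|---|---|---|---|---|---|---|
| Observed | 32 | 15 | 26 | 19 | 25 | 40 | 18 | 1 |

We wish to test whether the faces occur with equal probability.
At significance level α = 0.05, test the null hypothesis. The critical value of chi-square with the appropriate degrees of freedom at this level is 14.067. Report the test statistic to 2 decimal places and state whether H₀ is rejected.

Expected count for each of the 8 categories: 176/8 = 22.
cat         O        E   (O−E)²/E
1          32       22      4.545
2          15       22      2.227
3          26       22      0.727
4          19       22      0.409
5          25       22      0.409
6          40       22     14.727
7          18       22      0.727
8           1       22     20.045
Sum = 43.82
df = 7. Since 43.82 > 14.067, we reject H₀.

43.82; reject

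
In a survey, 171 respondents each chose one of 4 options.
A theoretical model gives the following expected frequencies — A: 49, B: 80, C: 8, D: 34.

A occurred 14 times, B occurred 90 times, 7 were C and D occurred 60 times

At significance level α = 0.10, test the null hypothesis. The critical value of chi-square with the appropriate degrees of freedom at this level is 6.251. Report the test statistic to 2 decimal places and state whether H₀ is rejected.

cat         O        E   (O−E)²/E
A          14       49     25.000
B          90       80      1.250
C           7        8      0.125
D          60       34     19.882
Sum = 46.26
df = 3. Since 46.26 > 6.251, we reject H₀.

46.26; reject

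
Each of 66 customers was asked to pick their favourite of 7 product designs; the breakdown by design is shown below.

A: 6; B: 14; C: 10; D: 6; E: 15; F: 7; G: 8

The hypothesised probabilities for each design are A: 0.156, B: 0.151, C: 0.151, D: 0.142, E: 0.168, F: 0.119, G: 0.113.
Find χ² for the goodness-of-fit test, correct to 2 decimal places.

6.15

Expected counts E_i = n·p_i: 66×0.156 = 10.296, 66×0.151 = 9.966, 66×0.151 = 9.966, 66×0.142 = 9.372, 66×0.168 = 11.088, 66×0.119 = 7.854, 66×0.113 = 7.458.
χ² = (6−10.296)²/10.296 + (14−9.966)²/9.966 + (10−9.966)²/9.966 + (6−9.372)²/9.372 + (15−11.088)²/11.088 + (7−7.854)²/7.854 + (8−7.458)²/7.458
   = 1.793 + 1.633 + 0.000 + 1.213 + 1.380 + 0.093 + 0.039
Sum = 6.15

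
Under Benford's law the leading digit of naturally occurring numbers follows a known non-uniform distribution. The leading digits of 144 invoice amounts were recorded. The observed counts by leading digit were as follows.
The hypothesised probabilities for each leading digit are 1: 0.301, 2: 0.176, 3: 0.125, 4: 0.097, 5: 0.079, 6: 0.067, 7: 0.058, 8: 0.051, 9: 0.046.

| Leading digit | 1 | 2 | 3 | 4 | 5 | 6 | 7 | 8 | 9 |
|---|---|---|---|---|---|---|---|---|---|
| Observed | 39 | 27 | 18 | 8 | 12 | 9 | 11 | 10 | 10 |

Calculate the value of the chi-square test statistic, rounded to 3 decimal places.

Expected counts E_i = n·p_i: 144×0.301 = 43.344, 144×0.176 = 25.344, 144×0.125 = 18, 144×0.097 = 13.968, 144×0.079 = 11.376, 144×0.067 = 9.648, 144×0.058 = 8.352, 144×0.051 = 7.344, 144×0.046 = 6.624.
1: (39 − 43.344)²/43.344 = 18.870336/43.344 = 0.4354
2: (27 − 25.344)²/25.344 = 2.742336/25.344 = 0.1082
3: (18 − 18)²/18 = 0/18 = 0.0000
4: (8 − 13.968)²/13.968 = 35.617024/13.968 = 2.5499
5: (12 − 11.376)²/11.376 = 0.389376/11.376 = 0.0342
6: (9 − 9.648)²/9.648 = 0.419904/9.648 = 0.0435
7: (11 − 8.352)²/8.352 = 7.011904/8.352 = 0.8395
8: (10 − 7.344)²/7.344 = 7.054336/7.344 = 0.9606
9: (10 − 6.624)²/6.624 = 11.397376/6.624 = 1.7206
Sum = 6.692

6.692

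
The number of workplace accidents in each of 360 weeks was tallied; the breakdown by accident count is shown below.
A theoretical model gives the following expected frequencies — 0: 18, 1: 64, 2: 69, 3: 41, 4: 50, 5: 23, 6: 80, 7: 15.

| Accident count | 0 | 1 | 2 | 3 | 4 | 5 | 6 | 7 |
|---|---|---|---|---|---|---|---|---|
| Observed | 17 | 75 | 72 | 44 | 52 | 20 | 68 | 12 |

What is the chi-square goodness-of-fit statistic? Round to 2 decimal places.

5.17

χ² = (17−18)²/18 + (75−64)²/64 + (72−69)²/69 + (44−41)²/41 + (52−50)²/50 + (20−23)²/23 + (68−80)²/80 + (12−15)²/15
   = 0.056 + 1.891 + 0.130 + 0.220 + 0.080 + 0.391 + 1.800 + 0.600
Sum = 5.17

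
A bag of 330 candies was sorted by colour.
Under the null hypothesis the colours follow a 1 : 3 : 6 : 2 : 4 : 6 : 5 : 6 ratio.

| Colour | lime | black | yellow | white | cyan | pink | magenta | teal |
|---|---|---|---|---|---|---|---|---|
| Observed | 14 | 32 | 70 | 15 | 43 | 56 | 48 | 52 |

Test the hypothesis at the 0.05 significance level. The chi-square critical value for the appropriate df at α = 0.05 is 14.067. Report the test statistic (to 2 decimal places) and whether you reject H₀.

Ratio total = 33. Expected counts: 330×1/33 = 10, 330×3/33 = 30, 330×6/33 = 60, 330×2/33 = 20, 330×4/33 = 40, 330×6/33 = 60, 330×5/33 = 50, 330×6/33 = 60.
χ² = (14−10)²/10 + (32−30)²/30 + (70−60)²/60 + (15−20)²/20 + (43−40)²/40 + (56−60)²/60 + (48−50)²/50 + (52−60)²/60
   = 1.600 + 0.133 + 1.667 + 1.250 + 0.225 + 0.267 + 0.080 + 1.067
Sum = 6.29
df = 7. Since 6.29 < 14.067, we do not reject H₀.

6.29; do not reject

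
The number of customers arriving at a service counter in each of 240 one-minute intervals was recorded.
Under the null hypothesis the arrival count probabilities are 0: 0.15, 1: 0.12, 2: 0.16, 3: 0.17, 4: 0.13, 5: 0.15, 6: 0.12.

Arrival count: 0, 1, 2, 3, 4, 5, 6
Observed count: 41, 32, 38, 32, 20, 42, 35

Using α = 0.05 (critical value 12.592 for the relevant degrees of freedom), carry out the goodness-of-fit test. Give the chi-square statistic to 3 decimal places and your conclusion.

9.307; do not reject

Expected counts E_i = n·p_i: 240×0.15 = 36, 240×0.12 = 28.8, 240×0.16 = 38.4, 240×0.17 = 40.8, 240×0.13 = 31.2, 240×0.15 = 36, 240×0.12 = 28.8.
0: (41 − 36)²/36 = 25/36 = 0.6944
1: (32 − 28.8)²/28.8 = 10.24/28.8 = 0.3556
2: (38 − 38.4)²/38.4 = 0.16/38.4 = 0.0042
3: (32 − 40.8)²/40.8 = 77.44/40.8 = 1.8980
4: (20 − 31.2)²/31.2 = 125.44/31.2 = 4.0205
5: (42 − 36)²/36 = 36/36 = 1.0000
6: (35 − 28.8)²/28.8 = 38.44/28.8 = 1.3347
Sum = 9.307
df = 6. Since 9.307 < 12.592, we do not reject H₀.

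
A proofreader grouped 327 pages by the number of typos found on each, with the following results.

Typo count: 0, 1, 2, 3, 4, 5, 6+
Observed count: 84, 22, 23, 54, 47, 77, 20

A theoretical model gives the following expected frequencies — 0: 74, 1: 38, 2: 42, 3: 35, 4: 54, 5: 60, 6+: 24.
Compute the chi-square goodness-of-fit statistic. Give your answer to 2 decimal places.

χ² = (84−74)²/74 + (22−38)²/38 + (23−42)²/42 + (54−35)²/35 + (47−54)²/54 + (77−60)²/60 + (20−24)²/24
   = 1.351 + 6.737 + 8.595 + 10.314 + 0.907 + 4.817 + 0.667
Sum = 33.39

33.39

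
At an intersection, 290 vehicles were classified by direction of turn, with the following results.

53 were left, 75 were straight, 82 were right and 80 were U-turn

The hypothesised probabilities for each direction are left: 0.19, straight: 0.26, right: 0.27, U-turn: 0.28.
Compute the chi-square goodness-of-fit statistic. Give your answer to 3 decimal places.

Expected counts E_i = n·p_i: 290×0.19 = 55.1, 290×0.26 = 75.4, 290×0.27 = 78.3, 290×0.28 = 81.2.
cat           O        E   (O−E)²/E
left         53     55.1     0.0800
straight     75     75.4     0.0021
right        82     78.3     0.1748
U-turn       80     81.2     0.0177
Sum = 0.275

0.275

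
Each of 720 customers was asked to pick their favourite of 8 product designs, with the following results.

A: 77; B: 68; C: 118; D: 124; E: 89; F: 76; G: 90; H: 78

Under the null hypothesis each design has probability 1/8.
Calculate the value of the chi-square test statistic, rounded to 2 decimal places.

Expected count for each of the 8 categories: 720/8 = 90.
χ² = (77−90)²/90 + (68−90)²/90 + (118−90)²/90 + (124−90)²/90 + (89−90)²/90 + (76−90)²/90 + (90−90)²/90 + (78−90)²/90
   = 1.878 + 5.378 + 8.711 + 12.844 + 0.011 + 2.178 + 0.000 + 1.600
Sum = 32.60

32.60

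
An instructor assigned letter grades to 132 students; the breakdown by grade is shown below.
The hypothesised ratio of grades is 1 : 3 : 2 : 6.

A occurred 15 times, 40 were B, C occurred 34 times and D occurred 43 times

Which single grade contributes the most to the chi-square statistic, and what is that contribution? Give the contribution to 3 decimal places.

D, 8.015

Ratio total = 12. Expected counts: 132×1/12 = 11, 132×3/12 = 33, 132×2/12 = 22, 132×6/12 = 66.
χ² = (15−11)²/11 + (40−33)²/33 + (34−22)²/22 + (43−66)²/66
   = 1.4545 + 1.4848 + 6.5455 + 8.0152
The largest term is for D: 8.015.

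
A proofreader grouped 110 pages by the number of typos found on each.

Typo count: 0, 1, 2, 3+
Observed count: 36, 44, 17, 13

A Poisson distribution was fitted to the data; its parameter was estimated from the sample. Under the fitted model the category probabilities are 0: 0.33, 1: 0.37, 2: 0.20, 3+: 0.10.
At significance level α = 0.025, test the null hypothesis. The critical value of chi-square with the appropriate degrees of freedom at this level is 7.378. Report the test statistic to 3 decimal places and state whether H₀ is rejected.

Expected counts E_i = n·p_i: 110×0.33 = 36.3, 110×0.37 = 40.7, 110×0.20 = 22, 110×0.10 = 11.
χ² = (36−36.3)²/36.3 + (44−40.7)²/40.7 + (17−22)²/22 + (13−11)²/11
   = 0.0025 + 0.2676 + 1.1364 + 0.3636
Sum = 1.770
df = 2. Since 1.770 < 7.378, we do not reject H₀.

1.770; do not reject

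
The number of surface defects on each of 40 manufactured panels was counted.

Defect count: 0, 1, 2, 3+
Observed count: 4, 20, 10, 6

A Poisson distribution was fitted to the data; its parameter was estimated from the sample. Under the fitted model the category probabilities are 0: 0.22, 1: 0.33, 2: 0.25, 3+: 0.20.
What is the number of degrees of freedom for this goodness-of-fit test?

2

There are k = 4 categories and 1 parameter estimated from the data, so df = 4 − 1 − 1 = 2.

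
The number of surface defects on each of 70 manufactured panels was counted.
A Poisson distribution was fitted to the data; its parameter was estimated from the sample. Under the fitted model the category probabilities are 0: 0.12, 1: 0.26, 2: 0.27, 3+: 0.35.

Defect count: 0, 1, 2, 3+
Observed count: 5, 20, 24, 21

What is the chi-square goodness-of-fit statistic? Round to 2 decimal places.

3.43

Expected counts E_i = n·p_i: 70×0.12 = 8.4, 70×0.26 = 18.2, 70×0.27 = 18.9, 70×0.35 = 24.5.
0: (5 − 8.4)²/8.4 = 11.56/8.4 = 1.376
1: (20 − 18.2)²/18.2 = 3.24/18.2 = 0.178
2: (24 − 18.9)²/18.9 = 26.01/18.9 = 1.376
3+: (21 − 24.5)²/24.5 = 12.25/24.5 = 0.500
Sum = 3.43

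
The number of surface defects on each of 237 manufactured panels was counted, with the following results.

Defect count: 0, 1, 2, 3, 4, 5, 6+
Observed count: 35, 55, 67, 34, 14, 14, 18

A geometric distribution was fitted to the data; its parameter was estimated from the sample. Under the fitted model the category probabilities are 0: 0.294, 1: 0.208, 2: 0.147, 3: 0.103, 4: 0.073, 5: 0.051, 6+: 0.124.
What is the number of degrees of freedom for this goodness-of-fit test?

5

There are k = 7 categories and 1 parameter estimated from the data, so df = 7 − 1 − 1 = 5.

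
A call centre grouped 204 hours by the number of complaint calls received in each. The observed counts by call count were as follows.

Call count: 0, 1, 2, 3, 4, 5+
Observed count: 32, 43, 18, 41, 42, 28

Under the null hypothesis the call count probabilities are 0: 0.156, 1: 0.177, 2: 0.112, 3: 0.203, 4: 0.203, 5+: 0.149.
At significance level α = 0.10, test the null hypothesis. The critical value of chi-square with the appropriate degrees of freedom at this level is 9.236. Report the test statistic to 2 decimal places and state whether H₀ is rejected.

2.55; do not reject

Expected counts E_i = n·p_i: 204×0.156 = 31.824, 204×0.177 = 36.108, 204×0.112 = 22.848, 204×0.203 = 41.412, 204×0.203 = 41.412, 204×0.149 = 30.396.
cat         O        E   (O−E)²/E
0          32   31.824      0.001
1          43   36.108      1.315
2          18   22.848      1.029
3          41   41.412      0.004
4          42   41.412      0.008
5+         28   30.396      0.189
Sum = 2.55
df = 5. Since 2.55 < 9.236, we do not reject H₀.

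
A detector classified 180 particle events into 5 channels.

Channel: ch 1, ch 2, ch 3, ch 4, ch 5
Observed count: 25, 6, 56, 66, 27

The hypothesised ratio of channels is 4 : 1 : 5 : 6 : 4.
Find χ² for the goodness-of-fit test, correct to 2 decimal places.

Ratio total = 20. Expected counts: 180×4/20 = 36, 180×1/20 = 9, 180×5/20 = 45, 180×6/20 = 54, 180×4/20 = 36.
χ² = (25−36)²/36 + (6−9)²/9 + (56−45)²/45 + (66−54)²/54 + (27−36)²/36
   = 3.361 + 1.000 + 2.689 + 2.667 + 2.250
Sum = 11.97

11.97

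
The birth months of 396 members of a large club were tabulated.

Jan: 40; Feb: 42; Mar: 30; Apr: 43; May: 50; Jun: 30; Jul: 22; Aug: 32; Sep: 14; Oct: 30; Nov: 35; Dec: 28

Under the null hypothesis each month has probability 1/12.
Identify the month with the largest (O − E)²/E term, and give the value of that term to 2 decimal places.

Sep, 10.94

Under H₀ each category has probability 1/12, so each expected count is 396/12 = 33.
χ² = (40−33)²/33 + (42−33)²/33 + (30−33)²/33 + (43−33)²/33 + (50−33)²/33 + (30−33)²/33 + (22−33)²/33 + (32−33)²/33 + (14−33)²/33 + (30−33)²/33 + (35−33)²/33 + (28−33)²/33
   = 1.485 + 2.455 + 0.273 + 3.030 + 8.758 + 0.273 + 3.667 + 0.030 + 10.939 + 0.273 + 0.121 + 0.758
The largest term is for Sep: 10.94.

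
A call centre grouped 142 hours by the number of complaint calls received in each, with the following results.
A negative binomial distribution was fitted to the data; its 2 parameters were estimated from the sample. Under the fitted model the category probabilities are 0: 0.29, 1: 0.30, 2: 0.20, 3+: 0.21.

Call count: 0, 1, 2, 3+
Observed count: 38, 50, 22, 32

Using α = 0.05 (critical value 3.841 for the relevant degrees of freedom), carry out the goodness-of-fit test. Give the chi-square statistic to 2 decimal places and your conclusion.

Expected counts E_i = n·p_i: 142×0.29 = 41.18, 142×0.30 = 42.6, 142×0.20 = 28.4, 142×0.21 = 29.82.
χ² = (38−41.18)²/41.18 + (50−42.6)²/42.6 + (22−28.4)²/28.4 + (32−29.82)²/29.82
   = 0.246 + 1.285 + 1.442 + 0.159
Sum = 3.13
df = 1. Since 3.13 < 3.841, we do not reject H₀.

3.13; do not reject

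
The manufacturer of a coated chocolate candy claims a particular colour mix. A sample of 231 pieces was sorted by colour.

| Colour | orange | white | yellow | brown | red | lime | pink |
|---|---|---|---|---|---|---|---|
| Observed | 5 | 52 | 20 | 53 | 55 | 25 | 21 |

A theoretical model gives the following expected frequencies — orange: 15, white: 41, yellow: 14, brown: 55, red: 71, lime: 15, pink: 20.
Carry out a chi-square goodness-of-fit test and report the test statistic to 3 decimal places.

22.584

orange: (5 − 15)²/15 = 100/15 = 6.6667
white: (52 − 41)²/41 = 121/41 = 2.9512
yellow: (20 − 14)²/14 = 36/14 = 2.5714
brown: (53 − 55)²/55 = 4/55 = 0.0727
red: (55 − 71)²/71 = 256/71 = 3.6056
lime: (25 − 15)²/15 = 100/15 = 6.6667
pink: (21 − 20)²/20 = 1/20 = 0.0500
Sum = 22.584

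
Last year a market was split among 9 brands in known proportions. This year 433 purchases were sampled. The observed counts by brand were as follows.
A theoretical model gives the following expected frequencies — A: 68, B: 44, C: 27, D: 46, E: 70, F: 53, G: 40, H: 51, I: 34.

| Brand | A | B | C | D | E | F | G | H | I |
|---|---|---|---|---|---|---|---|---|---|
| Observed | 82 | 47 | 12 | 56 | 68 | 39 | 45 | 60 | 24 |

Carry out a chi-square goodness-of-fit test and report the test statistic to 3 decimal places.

cat         O        E   (O−E)²/E
A          82       68     2.8824
B          47       44     0.2045
C          12       27     8.3333
D          56       46     2.1739
E          68       70     0.0571
F          39       53     3.6981
G          45       40     0.6250
H          60       51     1.5882
I          24       34     2.9412
Sum = 22.504

22.504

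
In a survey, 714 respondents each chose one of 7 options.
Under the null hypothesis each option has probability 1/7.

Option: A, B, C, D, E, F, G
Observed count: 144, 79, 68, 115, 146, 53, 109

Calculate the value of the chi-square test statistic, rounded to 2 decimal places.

Expected count for each of the 7 categories: 714/7 = 102.
cat         O        E   (O−E)²/E
A         144      102     17.294
B          79      102      5.186
C          68      102     11.333
D         115      102      1.657
E         146      102     18.980
F          53      102     23.539
G         109      102      0.480
Sum = 78.47

78.47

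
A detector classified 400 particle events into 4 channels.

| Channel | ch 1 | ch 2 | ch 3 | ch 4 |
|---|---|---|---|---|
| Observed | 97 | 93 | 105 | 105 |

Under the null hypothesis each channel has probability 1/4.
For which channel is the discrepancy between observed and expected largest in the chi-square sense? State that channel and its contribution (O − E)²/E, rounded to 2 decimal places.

ch 2, 0.49

Under H₀ each category has probability 1/4, so each expected count is 400/4 = 100.
cat         O        E   (O−E)²/E
ch 1       97      100      0.090
ch 2       93      100      0.490
ch 3      105      100      0.250
ch 4      105      100      0.250
The largest term is for ch 2: 0.49.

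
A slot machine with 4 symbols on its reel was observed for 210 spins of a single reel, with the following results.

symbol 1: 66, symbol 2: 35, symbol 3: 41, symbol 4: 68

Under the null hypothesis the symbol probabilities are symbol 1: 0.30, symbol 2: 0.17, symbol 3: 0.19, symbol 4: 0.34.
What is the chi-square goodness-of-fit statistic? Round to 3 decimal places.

Expected counts E_i = n·p_i: 210×0.30 = 63, 210×0.17 = 35.7, 210×0.19 = 39.9, 210×0.34 = 71.4.
symbol 1: (66 − 63)²/63 = 9/63 = 0.1429
symbol 2: (35 − 35.7)²/35.7 = 0.49/35.7 = 0.0137
symbol 3: (41 − 39.9)²/39.9 = 1.21/39.9 = 0.0303
symbol 4: (68 − 71.4)²/71.4 = 11.56/71.4 = 0.1619
Sum = 0.349

0.349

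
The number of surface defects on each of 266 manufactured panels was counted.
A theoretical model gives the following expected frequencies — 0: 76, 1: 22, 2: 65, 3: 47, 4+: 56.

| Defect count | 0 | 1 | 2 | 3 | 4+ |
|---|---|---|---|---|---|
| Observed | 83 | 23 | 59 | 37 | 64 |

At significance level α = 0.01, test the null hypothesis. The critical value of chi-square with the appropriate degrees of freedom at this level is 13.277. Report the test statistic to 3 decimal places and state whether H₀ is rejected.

0: (83 − 76)²/76 = 49/76 = 0.6447
1: (23 − 22)²/22 = 1/22 = 0.0455
2: (59 − 65)²/65 = 36/65 = 0.5538
3: (37 − 47)²/47 = 100/47 = 2.1277
4+: (64 − 56)²/56 = 64/56 = 1.1429
Sum = 4.515
df = 4. Since 4.515 < 13.277, we do not reject H₀.

4.515; do not reject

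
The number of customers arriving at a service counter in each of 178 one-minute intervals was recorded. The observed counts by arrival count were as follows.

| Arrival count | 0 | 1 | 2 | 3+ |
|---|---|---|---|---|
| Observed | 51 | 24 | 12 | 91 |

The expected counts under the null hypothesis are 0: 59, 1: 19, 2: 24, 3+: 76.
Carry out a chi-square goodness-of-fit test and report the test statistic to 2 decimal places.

11.36

cat         O        E   (O−E)²/E
0          51       59      1.085
1          24       19      1.316
2          12       24      6.000
3+         91       76      2.961
Sum = 11.36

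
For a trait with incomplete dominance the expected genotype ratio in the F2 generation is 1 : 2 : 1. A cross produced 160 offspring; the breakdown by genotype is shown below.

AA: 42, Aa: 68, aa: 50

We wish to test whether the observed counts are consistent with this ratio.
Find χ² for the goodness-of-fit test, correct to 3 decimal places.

Ratio total = 4. Expected counts: 160×1/4 = 40, 160×2/4 = 80, 160×1/4 = 40.
cat         O        E   (O−E)²/E
AA         42       40     0.1000
Aa         68       80     1.8000
aa         50       40     2.5000
Sum = 4.400

4.400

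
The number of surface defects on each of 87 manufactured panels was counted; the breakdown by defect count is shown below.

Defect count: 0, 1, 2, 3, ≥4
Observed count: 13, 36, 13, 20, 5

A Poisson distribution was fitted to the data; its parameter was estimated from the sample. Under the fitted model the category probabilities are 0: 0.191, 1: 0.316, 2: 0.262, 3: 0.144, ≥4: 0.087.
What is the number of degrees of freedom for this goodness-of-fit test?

3

There are k = 5 categories and 1 parameter estimated from the data, so df = 5 − 1 − 1 = 3.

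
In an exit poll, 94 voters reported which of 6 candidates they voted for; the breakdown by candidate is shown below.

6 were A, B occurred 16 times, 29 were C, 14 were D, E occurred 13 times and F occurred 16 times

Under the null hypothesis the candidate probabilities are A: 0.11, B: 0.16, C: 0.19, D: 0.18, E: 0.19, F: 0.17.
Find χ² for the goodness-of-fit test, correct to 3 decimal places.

10.658

Expected counts E_i = n·p_i: 94×0.11 = 10.34, 94×0.16 = 15.04, 94×0.19 = 17.86, 94×0.18 = 16.92, 94×0.19 = 17.86, 94×0.17 = 15.98.
cat         O        E   (O−E)²/E
A           6    10.34     1.8216
B          16    15.04     0.0613
C          29    17.86     6.9485
D          14    16.92     0.5039
E          13    17.86     1.3225
F          16    15.98     0.0000
Sum = 10.658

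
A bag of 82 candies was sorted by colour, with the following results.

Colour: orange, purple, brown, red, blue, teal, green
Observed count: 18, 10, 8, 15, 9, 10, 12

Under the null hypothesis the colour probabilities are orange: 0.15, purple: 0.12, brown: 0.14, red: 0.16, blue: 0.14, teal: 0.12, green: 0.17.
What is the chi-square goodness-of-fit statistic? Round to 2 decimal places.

Expected counts E_i = n·p_i: 82×0.15 = 12.3, 82×0.12 = 9.84, 82×0.14 = 11.48, 82×0.16 = 13.12, 82×0.14 = 11.48, 82×0.12 = 9.84, 82×0.17 = 13.94.
orange: (18 − 12.3)²/12.3 = 32.49/12.3 = 2.641
purple: (10 − 9.84)²/9.84 = 0.0256/9.84 = 0.003
brown: (8 − 11.48)²/11.48 = 12.1104/11.48 = 1.055
red: (15 − 13.12)²/13.12 = 3.5344/13.12 = 0.269
blue: (9 − 11.48)²/11.48 = 6.1504/11.48 = 0.536
teal: (10 − 9.84)²/9.84 = 0.0256/9.84 = 0.003
green: (12 − 13.94)²/13.94 = 3.7636/13.94 = 0.270
Sum = 4.78

4.78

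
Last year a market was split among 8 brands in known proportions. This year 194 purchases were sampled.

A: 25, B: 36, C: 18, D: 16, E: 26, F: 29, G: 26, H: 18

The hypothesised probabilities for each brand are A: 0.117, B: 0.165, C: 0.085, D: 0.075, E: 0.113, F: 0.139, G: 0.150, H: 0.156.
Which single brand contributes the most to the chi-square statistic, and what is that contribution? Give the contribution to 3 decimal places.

Expected counts E_i = n·p_i: 194×0.117 = 22.698, 194×0.165 = 32.01, 194×0.085 = 16.49, 194×0.075 = 14.55, 194×0.113 = 21.922, 194×0.139 = 26.966, 194×0.150 = 29.1, 194×0.156 = 30.264.
cat         O        E   (O−E)²/E
A          25   22.698     0.2335
B          36    32.01     0.4973
C          18    16.49     0.1383
D          16    14.55     0.1445
E          26   21.922     0.7586
F          29   26.966     0.1534
G          26     29.1     0.3302
H          18   30.264     4.9698
The largest term is for H: 4.970.

H, 4.970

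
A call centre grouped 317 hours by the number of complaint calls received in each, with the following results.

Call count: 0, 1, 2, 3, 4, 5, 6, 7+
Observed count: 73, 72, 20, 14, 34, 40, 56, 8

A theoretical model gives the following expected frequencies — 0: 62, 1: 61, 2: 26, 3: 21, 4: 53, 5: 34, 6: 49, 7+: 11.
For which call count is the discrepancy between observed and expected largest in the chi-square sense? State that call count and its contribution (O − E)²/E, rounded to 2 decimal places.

cat         O        E   (O−E)²/E
0          73       62      1.952
1          72       61      1.984
2          20       26      1.385
3          14       21      2.333
4          34       53      6.811
5          40       34      1.059
6          56       49      1.000
7+          8       11      0.818
The largest term is for 4: 6.81.

4, 6.81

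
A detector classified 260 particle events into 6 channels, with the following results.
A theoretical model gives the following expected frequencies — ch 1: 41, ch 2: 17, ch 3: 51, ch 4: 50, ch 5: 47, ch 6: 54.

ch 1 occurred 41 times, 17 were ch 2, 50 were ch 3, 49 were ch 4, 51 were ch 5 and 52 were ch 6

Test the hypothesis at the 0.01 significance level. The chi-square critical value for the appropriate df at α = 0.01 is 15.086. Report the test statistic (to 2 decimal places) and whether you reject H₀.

0.45; do not reject

cat         O        E   (O−E)²/E
ch 1       41       41      0.000
ch 2       17       17      0.000
ch 3       50       51      0.020
ch 4       49       50      0.020
ch 5       51       47      0.340
ch 6       52       54      0.074
Sum = 0.45
df = 5. Since 0.45 < 15.086, we do not reject H₀.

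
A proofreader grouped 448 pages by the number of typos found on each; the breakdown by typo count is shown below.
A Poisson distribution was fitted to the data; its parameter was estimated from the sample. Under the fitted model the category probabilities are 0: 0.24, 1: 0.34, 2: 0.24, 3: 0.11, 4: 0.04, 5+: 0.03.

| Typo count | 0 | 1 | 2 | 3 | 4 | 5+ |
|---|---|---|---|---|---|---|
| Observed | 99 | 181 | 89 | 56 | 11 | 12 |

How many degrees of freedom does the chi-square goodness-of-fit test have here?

There are k = 6 categories and 1 parameter estimated from the data, so df = 6 − 1 − 1 = 4.

4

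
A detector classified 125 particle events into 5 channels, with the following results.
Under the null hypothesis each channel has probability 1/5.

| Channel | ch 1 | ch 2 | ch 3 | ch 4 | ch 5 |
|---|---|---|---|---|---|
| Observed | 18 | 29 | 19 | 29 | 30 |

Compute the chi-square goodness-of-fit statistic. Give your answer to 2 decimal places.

5.68

Under H₀ each category has probability 1/5, so each expected count is 125/5 = 25.
cat         O        E   (O−E)²/E
ch 1       18       25      1.960
ch 2       29       25      0.640
ch 3       19       25      1.440
ch 4       29       25      0.640
ch 5       30       25      1.000
Sum = 5.68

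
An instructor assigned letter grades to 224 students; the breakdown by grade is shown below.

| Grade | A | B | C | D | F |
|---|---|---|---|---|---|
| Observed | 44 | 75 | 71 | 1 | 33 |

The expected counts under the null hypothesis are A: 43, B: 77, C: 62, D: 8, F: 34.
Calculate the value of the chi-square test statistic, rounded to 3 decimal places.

cat         O        E   (O−E)²/E
A          44       43     0.0233
B          75       77     0.0519
C          71       62     1.3065
D           1        8     6.1250
F          33       34     0.0294
Sum = 7.536

7.536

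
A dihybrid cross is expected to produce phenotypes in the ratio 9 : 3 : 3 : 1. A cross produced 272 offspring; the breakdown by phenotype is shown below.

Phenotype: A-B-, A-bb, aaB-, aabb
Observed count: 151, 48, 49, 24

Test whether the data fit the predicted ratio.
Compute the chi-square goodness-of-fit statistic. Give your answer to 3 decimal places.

Ratio total = 16. Expected counts: 272×9/16 = 153, 272×3/16 = 51, 272×3/16 = 51, 272×1/16 = 17.
cat         O        E   (O−E)²/E
A-B-      151      153     0.0261
A-bb       48       51     0.1765
aaB-       49       51     0.0784
aabb       24       17     2.8824
Sum = 3.163

3.163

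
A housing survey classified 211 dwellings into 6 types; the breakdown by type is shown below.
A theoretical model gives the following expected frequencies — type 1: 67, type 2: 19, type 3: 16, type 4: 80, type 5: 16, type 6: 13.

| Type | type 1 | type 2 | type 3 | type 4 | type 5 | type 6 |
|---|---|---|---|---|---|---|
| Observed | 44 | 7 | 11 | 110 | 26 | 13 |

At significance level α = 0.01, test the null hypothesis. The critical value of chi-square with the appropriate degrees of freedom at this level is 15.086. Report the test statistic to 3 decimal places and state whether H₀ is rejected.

χ² = (44−67)²/67 + (7−19)²/19 + (11−16)²/16 + (110−80)²/80 + (26−16)²/16 + (13−13)²/13
   = 7.8955 + 7.5789 + 1.5625 + 11.2500 + 6.2500 + 0.0000
Sum = 34.537
df = 5. Since 34.537 > 15.086, we reject H₀.

34.537; reject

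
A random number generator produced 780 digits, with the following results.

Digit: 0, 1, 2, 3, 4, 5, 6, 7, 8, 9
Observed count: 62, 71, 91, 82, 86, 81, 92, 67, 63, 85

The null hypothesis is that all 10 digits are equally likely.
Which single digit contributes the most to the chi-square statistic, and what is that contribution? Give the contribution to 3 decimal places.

Under H₀ each category has probability 1/10, so each expected count is 780/10 = 78.
χ² = (62−78)²/78 + (71−78)²/78 + (91−78)²/78 + (82−78)²/78 + (86−78)²/78 + (81−78)²/78 + (92−78)²/78 + (67−78)²/78 + (63−78)²/78 + (85−78)²/78
   = 3.2821 + 0.6282 + 2.1667 + 0.2051 + 0.8205 + 0.1154 + 2.5128 + 1.5513 + 2.8846 + 0.6282
The largest term is for 0: 3.282.

0, 3.282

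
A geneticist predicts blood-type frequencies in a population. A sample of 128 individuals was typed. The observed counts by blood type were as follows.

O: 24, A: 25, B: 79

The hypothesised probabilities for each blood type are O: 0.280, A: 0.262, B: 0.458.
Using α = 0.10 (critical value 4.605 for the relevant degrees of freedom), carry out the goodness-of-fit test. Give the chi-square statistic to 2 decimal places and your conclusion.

Expected counts E_i = n·p_i: 128×0.280 = 35.84, 128×0.262 = 33.536, 128×0.458 = 58.624.
χ² = (24−35.84)²/35.84 + (25−33.536)²/33.536 + (79−58.624)²/58.624
   = 3.911 + 2.173 + 7.082
Sum = 13.17
df = 2. Since 13.17 > 4.605, we reject H₀.

13.17; reject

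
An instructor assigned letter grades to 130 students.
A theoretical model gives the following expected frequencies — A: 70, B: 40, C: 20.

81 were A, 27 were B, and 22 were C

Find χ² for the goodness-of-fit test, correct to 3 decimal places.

χ² = (81−70)²/70 + (27−40)²/40 + (22−20)²/20
   = 1.7286 + 4.2250 + 0.2000
Sum = 6.154

6.154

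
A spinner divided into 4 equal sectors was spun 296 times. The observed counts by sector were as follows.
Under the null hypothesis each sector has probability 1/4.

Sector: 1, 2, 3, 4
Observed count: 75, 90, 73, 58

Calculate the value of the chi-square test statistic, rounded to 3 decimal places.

Expected count for each of the 4 categories: 296/4 = 74.
cat         O        E   (O−E)²/E
1          75       74     0.0135
2          90       74     3.4595
3          73       74     0.0135
4          58       74     3.4595
Sum = 6.946

6.946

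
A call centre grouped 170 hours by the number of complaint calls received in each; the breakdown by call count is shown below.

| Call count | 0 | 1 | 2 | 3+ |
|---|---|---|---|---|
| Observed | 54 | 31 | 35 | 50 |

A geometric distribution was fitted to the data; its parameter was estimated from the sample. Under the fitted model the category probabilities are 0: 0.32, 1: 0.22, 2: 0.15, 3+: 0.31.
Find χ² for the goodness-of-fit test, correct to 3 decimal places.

4.776

Expected counts E_i = n·p_i: 170×0.32 = 54.4, 170×0.22 = 37.4, 170×0.15 = 25.5, 170×0.31 = 52.7.
0: (54 − 54.4)²/54.4 = 0.16/54.4 = 0.0029
1: (31 − 37.4)²/37.4 = 40.96/37.4 = 1.0952
2: (35 − 25.5)²/25.5 = 90.25/25.5 = 3.5392
3+: (50 − 52.7)²/52.7 = 7.29/52.7 = 0.1383
Sum = 4.776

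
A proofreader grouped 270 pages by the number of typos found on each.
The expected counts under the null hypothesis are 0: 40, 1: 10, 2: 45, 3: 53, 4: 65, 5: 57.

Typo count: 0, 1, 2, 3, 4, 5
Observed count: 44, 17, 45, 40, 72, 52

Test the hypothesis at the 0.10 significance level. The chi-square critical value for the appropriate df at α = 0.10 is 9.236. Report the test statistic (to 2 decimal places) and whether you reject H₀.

cat         O        E   (O−E)²/E
0          44       40      0.400
1          17       10      4.900
2          45       45      0.000
3          40       53      3.189
4          72       65      0.754
5          52       57      0.439
Sum = 9.68
df = 5. Since 9.68 > 9.236, we reject H₀.

9.68; reject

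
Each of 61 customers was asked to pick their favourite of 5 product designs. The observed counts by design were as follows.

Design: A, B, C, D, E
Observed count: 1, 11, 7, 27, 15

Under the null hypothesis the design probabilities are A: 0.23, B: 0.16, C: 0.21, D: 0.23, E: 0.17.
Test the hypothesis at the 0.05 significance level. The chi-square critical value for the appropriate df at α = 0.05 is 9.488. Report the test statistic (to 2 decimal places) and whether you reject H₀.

Expected counts E_i = n·p_i: 61×0.23 = 14.03, 61×0.16 = 9.76, 61×0.21 = 12.81, 61×0.23 = 14.03, 61×0.17 = 10.37.
χ² = (1−14.03)²/14.03 + (11−9.76)²/9.76 + (7−12.81)²/12.81 + (27−14.03)²/14.03 + (15−10.37)²/10.37
   = 12.101 + 0.158 + 2.635 + 11.990 + 2.067
Sum = 28.95
df = 4. Since 28.95 > 9.488, we reject H₀.

28.95; reject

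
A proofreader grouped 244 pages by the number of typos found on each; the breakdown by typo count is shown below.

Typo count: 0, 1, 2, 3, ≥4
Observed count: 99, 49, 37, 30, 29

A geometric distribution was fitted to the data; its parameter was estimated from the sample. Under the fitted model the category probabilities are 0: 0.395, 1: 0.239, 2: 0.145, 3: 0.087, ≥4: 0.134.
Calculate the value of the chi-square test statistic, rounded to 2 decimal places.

5.68

Expected counts E_i = n·p_i: 244×0.395 = 96.38, 244×0.239 = 58.316, 244×0.145 = 35.38, 244×0.087 = 21.228, 244×0.134 = 32.696.
cat         O        E   (O−E)²/E
0          99    96.38      0.071
1          49   58.316      1.488
2          37    35.38      0.074
3          30   21.228      3.625
≥4         29   32.696      0.418
Sum = 5.68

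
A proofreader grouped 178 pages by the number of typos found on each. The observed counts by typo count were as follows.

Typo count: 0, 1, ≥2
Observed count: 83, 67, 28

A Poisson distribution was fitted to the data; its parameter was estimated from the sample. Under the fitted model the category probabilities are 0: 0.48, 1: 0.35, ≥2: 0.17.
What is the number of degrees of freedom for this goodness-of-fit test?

There are k = 3 categories and 1 parameter estimated from the data, so df = 3 − 1 − 1 = 1.

1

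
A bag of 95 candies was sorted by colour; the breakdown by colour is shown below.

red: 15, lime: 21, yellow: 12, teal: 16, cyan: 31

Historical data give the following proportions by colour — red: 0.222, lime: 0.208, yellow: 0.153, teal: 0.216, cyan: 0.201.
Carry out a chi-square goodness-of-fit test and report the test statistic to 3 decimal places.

Expected counts E_i = n·p_i: 95×0.222 = 21.09, 95×0.208 = 19.76, 95×0.153 = 14.535, 95×0.216 = 20.52, 95×0.201 = 19.095.
cat         O        E   (O−E)²/E
red        15    21.09     1.7586
lime       21    19.76     0.0778
yellow     12   14.535     0.4421
teal       16    20.52     0.9956
cyan       31   19.095     7.4223
Sum = 10.696

10.696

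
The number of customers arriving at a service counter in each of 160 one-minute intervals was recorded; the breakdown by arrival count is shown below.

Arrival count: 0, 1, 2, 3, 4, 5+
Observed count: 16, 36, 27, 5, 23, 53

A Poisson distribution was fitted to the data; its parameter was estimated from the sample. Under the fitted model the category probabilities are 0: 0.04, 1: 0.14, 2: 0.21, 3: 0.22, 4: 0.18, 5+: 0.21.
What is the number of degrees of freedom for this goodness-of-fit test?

There are k = 6 categories and 1 parameter estimated from the data, so df = 6 − 1 − 1 = 4.

4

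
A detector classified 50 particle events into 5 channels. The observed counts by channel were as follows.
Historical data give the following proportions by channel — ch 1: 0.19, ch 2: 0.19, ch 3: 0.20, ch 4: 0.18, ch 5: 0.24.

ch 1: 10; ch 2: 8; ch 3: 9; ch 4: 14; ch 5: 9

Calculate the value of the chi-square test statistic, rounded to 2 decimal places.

3.89

Expected counts E_i = n·p_i: 50×0.19 = 9.5, 50×0.19 = 9.5, 50×0.20 = 10, 50×0.18 = 9, 50×0.24 = 12.
ch 1: (10 − 9.5)²/9.5 = 0.25/9.5 = 0.026
ch 2: (8 − 9.5)²/9.5 = 2.25/9.5 = 0.237
ch 3: (9 − 10)²/10 = 1/10 = 0.100
ch 4: (14 − 9)²/9 = 25/9 = 2.778
ch 5: (9 − 12)²/12 = 9/12 = 0.750
Sum = 3.89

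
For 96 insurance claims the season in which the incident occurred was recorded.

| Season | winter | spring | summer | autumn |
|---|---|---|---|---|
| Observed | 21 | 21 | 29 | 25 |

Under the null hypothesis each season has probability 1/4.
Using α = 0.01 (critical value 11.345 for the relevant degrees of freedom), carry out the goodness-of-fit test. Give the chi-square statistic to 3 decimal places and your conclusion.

1.833; do not reject

Under H₀ each category has probability 1/4, so each expected count is 96/4 = 24.
cat         O        E   (O−E)²/E
winter     21       24     0.3750
spring     21       24     0.3750
summer     29       24     1.0417
autumn     25       24     0.0417
Sum = 1.833
df = 3. Since 1.833 < 11.345, we do not reject H₀.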